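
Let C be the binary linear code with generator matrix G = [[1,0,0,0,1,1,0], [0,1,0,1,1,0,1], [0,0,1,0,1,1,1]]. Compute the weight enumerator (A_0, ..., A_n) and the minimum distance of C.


Weight distribution: A_0 = 1, A_3 = 2, A_4 = 3, A_5 = 2. Minimum distance d = 3.

Enumerate all 2^3 = 8 messages m ∈ F_2^3.
For each, compute codeword c = mG in F_2^7, then tally its weight.
  m = 000 → c = 0000000, weight = 0.
  m = 100 → c = 1000110, weight = 3.
  m = 010 → c = 0101101, weight = 4.
  m = 110 → c = 1101011, weight = 5.
  m = 001 → c = 0010111, weight = 4.
  m = 101 → c = 1010001, weight = 3.
  m = 011 → c = 0111010, weight = 4.
  m = 111 → c = 1111100, weight = 5.
Tally weights:
  weight 0: 1 codewords.
  weight 3: 2 codewords.
  weight 4: 3 codewords.
  weight 5: 2 codewords.
Minimum distance d = smallest w > 0 with A_w > 0 = 3.
Sanity: Σ A_w = 8 = 2^3 = 8 ✓.


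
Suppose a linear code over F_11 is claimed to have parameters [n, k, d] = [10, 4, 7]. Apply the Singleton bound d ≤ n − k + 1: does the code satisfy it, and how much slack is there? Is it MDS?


Singleton RHS = n − k + 1 = 7, slack = 0, bound satisfied, MDS.

Singleton bound: d ≤ n − k + 1.
Here n = 10, k = 4, so n − k + 1 = 7.
Given d = 7, check d ≤ 7: YES.
Slack = (n − k + 1) − d = 0.
The code is MDS (slack = 0).
Description: the claimed parameters are [10, 4, 7]_11; such a code would be MDS (meets Singleton bound).


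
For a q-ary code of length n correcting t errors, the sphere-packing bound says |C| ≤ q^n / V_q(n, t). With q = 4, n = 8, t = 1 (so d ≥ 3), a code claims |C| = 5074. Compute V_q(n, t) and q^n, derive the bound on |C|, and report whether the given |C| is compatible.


V_q(n, t) = 25, q^n = 65536, Hamming bound = 2621, |C| = 5074 > bound (violated).

Step 1: Compute V_q(n, t) = Σ_{j=0}^1 C(n, j) (q−1)^j.
  j = 0: C(8,0)·(3)^0 = 1·1 = 1.
  j = 1: C(8,1)·(3)^1 = 8·3 = 24.
  V_q(n, t) = 1 + 24 = 25.
Step 2: q^n = 4^8 = 65536.
Step 3: Hamming bound ⌊q^n / V_q(n,t)⌋ = ⌊65536/25⌋ = 2621.
Step 4: Compare |C| = 5074 to 2621: violated.
The claimed |C| lies above the Hamming bound, so no 4-ary code of length 8 with d ≥ 3 can have 5074 codewords.


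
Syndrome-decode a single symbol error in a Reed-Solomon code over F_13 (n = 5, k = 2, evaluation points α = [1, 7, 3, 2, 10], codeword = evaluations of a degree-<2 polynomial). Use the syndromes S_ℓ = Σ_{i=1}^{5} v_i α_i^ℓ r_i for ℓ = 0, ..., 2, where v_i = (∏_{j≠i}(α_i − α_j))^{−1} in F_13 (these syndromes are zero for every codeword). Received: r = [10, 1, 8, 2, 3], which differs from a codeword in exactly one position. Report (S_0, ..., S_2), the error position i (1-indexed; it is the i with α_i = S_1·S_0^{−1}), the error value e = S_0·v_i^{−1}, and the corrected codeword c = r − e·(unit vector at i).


S = (10, 4, 12), error at position 3, error magnitude e = 1, c = [10, 1, 7, 2, 3].

Step 1: column multipliers v_i = (∏_{j≠i}(α_i − α_j))^{−1} mod 13.
  i = 1 (α = 1): (1−7)(1−3)(1−2)(1−10) = (−6)·(−2)·(−1)·(−9) = 108 ≡ 4, so v_1 = 4^{−1} = 10 (mod 13).
  i = 2 (α = 7): (7−1)(7−3)(7−2)(7−10) = 6·4·5·(−3) = −360 ≡ 4, so v_2 = 4^{−1} = 10 (mod 13).
  i = 3 (α = 3): (3−1)(3−7)(3−2)(3−10) = 2·(−4)·1·(−7) = 56 ≡ 4, so v_3 = 4^{−1} = 10 (mod 13).
  i = 4 (α = 2): (2−1)(2−7)(2−3)(2−10) = 1·(−5)·(−1)·(−8) = −40 ≡ 12, so v_4 = 12^{−1} = 12 (mod 13).
  i = 5 (α = 10): (10−1)(10−7)(10−3)(10−2) = 9·3·7·8 = 1512 ≡ 4, so v_5 = 4^{−1} = 10 (mod 13).
  v = [10, 10, 10, 12, 10].
Step 2: syndromes of r = [10, 1, 8, 2, 3] (all sums mod 13).
  S_0 = Σ v_i r_i = 10·10 + 10·1 + 10·8 + 12·2 + 10·3 = 244 ≡ 10.
  S_1 = Σ v_i α_i r_i = 10·1·10 + 10·7·1 + 10·3·8 + 12·2·2 + 10·10·3 = 758 ≡ 4.
  α_i^2 mod 13 = [1, 10, 9, 4, 9].
  S_2 = Σ v_i α_i^2 r_i = 10·1·10 + 10·10·1 + 10·9·8 + 12·4·2 + 10·9·3 = 1286 ≡ 12.
  S = (10, 4, 12) ≠ 0, so r is not a codeword (an error is present).
Step 3: locate the error. For a single error e at position i, S_ℓ = v_i·e·α_i^ℓ, so α_err = S_1/S_0.
  S_0^{−1} = 10^{−1} = 4 (mod 13), so α_err = 4·4 = 16 ≡ 3 = α_3. Error position i = 3.
  Consistency check: S_2/S_1 = 12·10 = 120 ≡ 3 = α_err ✓ (single-error assumption holds).
Step 4: error magnitude e = S_0/v_3 = S_0·∏_{j≠3}(α_3 − α_j) = 10·4 = 40 ≡ 1 (mod 13).
Step 5: correct position 3: c_3 = r_3 − e = 8 − 1 ≡ 7 (mod 13). Hence c = [10, 1, 7, 2, 3].
  Check: interpolating c through the α_i gives m(x) = 5 + 5·x (degree < 2) with m(α_i) = c_i for every i, so c is indeed a codeword.


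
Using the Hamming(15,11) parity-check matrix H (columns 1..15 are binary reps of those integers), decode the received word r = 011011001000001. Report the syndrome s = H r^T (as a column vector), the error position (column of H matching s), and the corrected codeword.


s = (0, 1, 0, 0)^T, error position = 4, corrected codeword c = 011111001000001

Compute s = H r^T mod 2 one row at a time:
  s_1 = 0 + 1 + 0 + 0 + 0 + 0 + 0 + 1 = 2 ≡ 0 (mod 2).
  s_2 = 0 + 1 + 1 + 0 + 0 + 0 + 0 + 1 = 3 ≡ 1 (mod 2).
  s_3 = 1 + 1 + 1 + 0 + 0 + 0 + 0 + 1 = 4 ≡ 0 (mod 2).
  s_4 = 0 + 1 + 1 + 0 + 1 + 0 + 0 + 1 = 4 ≡ 0 (mod 2).
s = (0, 1, 0, 0)^T — this equals column 4 of H (binary 0100), so error is at position 4.
Correct: flip bit 4 of r = 011011001000001 to get c = 011111001000001.


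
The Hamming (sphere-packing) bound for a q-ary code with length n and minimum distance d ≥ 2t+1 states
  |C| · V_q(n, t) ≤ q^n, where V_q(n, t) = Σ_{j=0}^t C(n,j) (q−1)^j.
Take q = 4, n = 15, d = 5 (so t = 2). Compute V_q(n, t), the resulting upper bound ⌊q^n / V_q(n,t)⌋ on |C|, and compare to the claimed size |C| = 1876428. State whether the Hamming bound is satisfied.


V_q(n, t) = 991, q^n = 1073741824, Hamming bound = 1083493, |C| = 1876428 > bound (violated).

Step 1: Compute V_q(n, t) = Σ_{j=0}^2 C(n, j) (q−1)^j.
  j = 0: C(15,0)·(3)^0 = 1·1 = 1.
  j = 1: C(15,1)·(3)^1 = 15·3 = 45.
  j = 2: C(15,2)·(3)^2 = 105·9 = 945.
  V_q(n, t) = 1 + 45 + 945 = 991.
Step 2: q^n = 4^15 = 1073741824.
Step 3: Hamming bound ⌊q^n / V_q(n,t)⌋ = ⌊1073741824/991⌋ = 1083493.
Step 4: Compare |C| = 1876428 to 1083493: violated.
The claimed |C| lies above the Hamming bound, so no 4-ary code of length 15 with d ≥ 5 can have 1876428 codewords.


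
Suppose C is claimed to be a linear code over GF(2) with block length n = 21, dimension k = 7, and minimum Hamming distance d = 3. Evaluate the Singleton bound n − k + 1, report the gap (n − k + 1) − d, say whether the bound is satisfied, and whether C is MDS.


Singleton RHS = n − k + 1 = 15, slack = 12, bound satisfied, not MDS.

Singleton bound: d ≤ n − k + 1.
Here n = 21, k = 7, so n − k + 1 = 15.
Given d = 3, check d ≤ 15: YES.
Slack = (n − k + 1) − d = 12.
The code is NOT MDS (slack = 12 > 0).
Description: the claimed parameters are [21, 7, 3]_2; such a code would be non-MDS.


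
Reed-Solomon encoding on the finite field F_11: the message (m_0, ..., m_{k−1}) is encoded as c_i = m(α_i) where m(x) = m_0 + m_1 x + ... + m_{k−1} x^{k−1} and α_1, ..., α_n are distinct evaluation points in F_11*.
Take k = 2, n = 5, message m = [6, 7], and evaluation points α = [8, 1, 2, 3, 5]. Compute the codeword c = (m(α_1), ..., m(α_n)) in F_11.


c = [7, 2, 9, 5, 8]

Message polynomial: m(x) = 6 + 7·x (mod 11).
For each evaluation point α_i, compute m(α_i) mod 11:
  α_1 = 8: Horner steps 7 → 7, so m(8) = 7.
  α_2 = 1: Horner steps 7 → 2, so m(1) = 2.
  α_3 = 2: Horner steps 7 → 9, so m(2) = 9.
  α_4 = 3: Horner steps 7 → 5, so m(3) = 5.
  α_5 = 5: Horner steps 7 → 8, so m(5) = 8.
Codeword c = [7, 2, 9, 5, 8] ∈ F_11^5.


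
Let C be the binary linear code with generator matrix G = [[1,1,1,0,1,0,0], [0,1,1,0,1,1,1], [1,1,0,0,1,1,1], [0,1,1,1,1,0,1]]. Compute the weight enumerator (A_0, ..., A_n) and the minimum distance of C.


Weight distribution: A_0 = 1, A_2 = 3, A_3 = 4, A_4 = 3, A_5 = 4, A_6 = 1. Minimum distance d = 2.

Enumerate all 2^4 = 16 messages m ∈ F_2^4.
For each, compute codeword c = mG in F_2^7, then tally its weight.
  m = 0000 → c = 0000000, weight = 0.
  m = 1000 → c = 1110100, weight = 4.
  m = 0100 → c = 0110111, weight = 5.
  m = 1100 → c = 1000011, weight = 3.
  m = 0010 → c = 1100111, weight = 5.
  m = 1010 → c = 0010011, weight = 3.
  m = 0110 → c = 1010000, weight = 2.
  m = 1110 → c = 0100100, weight = 2.
  m = 0001 → c = 0111101, weight = 5.
  m = 1001 → c = 1001001, weight = 3.
  m = 0101 → c = 0001010, weight = 2.
  m = 1101 → c = 1111110, weight = 6.
  m = 0011 → c = 1011010, weight = 4.
  m = 1011 → c = 0101110, weight = 4.
  m = 0111 → c = 1101101, weight = 5.
  m = 1111 → c = 0011001, weight = 3.
Tally weights:
  weight 0: 1 codewords.
  weight 2: 3 codewords.
  weight 3: 4 codewords.
  weight 4: 3 codewords.
  weight 5: 4 codewords.
  weight 6: 1 codewords.
Minimum distance d = smallest w > 0 with A_w > 0 = 2.
Sanity: Σ A_w = 16 = 2^4 = 16 ✓.


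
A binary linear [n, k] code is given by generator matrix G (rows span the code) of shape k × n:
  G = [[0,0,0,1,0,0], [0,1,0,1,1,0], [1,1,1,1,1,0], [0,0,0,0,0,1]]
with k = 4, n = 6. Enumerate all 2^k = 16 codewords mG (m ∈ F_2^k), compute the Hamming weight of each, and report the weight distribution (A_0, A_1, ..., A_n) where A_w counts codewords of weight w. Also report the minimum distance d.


Weight distribution: A_0 = 1, A_1 = 2, A_2 = 3, A_3 = 4, A_4 = 3, A_5 = 2, A_6 = 1. Minimum distance d = 1.

Enumerate all 2^4 = 16 messages m ∈ F_2^4.
For each, compute codeword c = mG in F_2^6, then tally its weight.
  m = 0000 → c = 000000, weight = 0.
  m = 1000 → c = 000100, weight = 1.
  m = 0100 → c = 010110, weight = 3.
  m = 1100 → c = 010010, weight = 2.
  m = 0010 → c = 111110, weight = 5.
  m = 1010 → c = 111010, weight = 4.
  m = 0110 → c = 101000, weight = 2.
  m = 1110 → c = 101100, weight = 3.
  m = 0001 → c = 000001, weight = 1.
  m = 1001 → c = 000101, weight = 2.
  m = 0101 → c = 010111, weight = 4.
  m = 1101 → c = 010011, weight = 3.
  m = 0011 → c = 111111, weight = 6.
  m = 1011 → c = 111011, weight = 5.
  m = 0111 → c = 101001, weight = 3.
  m = 1111 → c = 101101, weight = 4.
Tally weights:
  weight 0: 1 codewords.
  weight 1: 2 codewords.
  weight 2: 3 codewords.
  weight 3: 4 codewords.
  weight 4: 3 codewords.
  weight 5: 2 codewords.
  weight 6: 1 codewords.
Minimum distance d = smallest w > 0 with A_w > 0 = 1.
Sanity: Σ A_w = 16 = 2^4 = 16 ✓.


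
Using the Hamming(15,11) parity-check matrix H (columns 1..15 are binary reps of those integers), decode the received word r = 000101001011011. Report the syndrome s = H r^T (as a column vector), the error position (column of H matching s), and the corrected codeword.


s = (1, 1, 0, 1)^T, error position = 13, corrected codeword c = 000101001011111

Compute s = H r^T mod 2 one row at a time:
  s_1 = 0 + 1 + 0 + 1 + 1 + 0 + 1 + 1 = 5 ≡ 1 (mod 2).
  s_2 = 1 + 0 + 1 + 0 + 1 + 0 + 1 + 1 = 5 ≡ 1 (mod 2).
  s_3 = 0 + 0 + 1 + 0 + 0 + 1 + 1 + 1 = 4 ≡ 0 (mod 2).
  s_4 = 0 + 0 + 0 + 0 + 1 + 1 + 0 + 1 = 3 ≡ 1 (mod 2).
s = (1, 1, 0, 1)^T — this equals column 13 of H (binary 1101), so error is at position 13.
Correct: flip bit 13 of r = 000101001011011 to get c = 000101001011111.


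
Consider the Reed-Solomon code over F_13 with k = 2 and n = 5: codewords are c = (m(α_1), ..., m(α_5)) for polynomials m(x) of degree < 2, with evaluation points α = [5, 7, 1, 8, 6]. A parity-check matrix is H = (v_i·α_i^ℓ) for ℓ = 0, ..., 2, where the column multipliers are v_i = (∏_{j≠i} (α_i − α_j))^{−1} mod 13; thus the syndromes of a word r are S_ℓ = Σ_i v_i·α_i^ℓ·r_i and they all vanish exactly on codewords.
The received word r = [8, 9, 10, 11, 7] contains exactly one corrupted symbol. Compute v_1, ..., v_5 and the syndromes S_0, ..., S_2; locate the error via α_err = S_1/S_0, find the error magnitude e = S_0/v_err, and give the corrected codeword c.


S = (8, 1, 5), error at position 1, error magnitude e = 3, c = [5, 9, 10, 11, 7].

Step 1: column multipliers v_i = (∏_{j≠i}(α_i − α_j))^{−1} mod 13.
  i = 1 (α = 5): (5−7)(5−1)(5−8)(5−6) = (−2)·4·(−3)·(−1) = −24 ≡ 2, so v_1 = 2^{−1} = 7 (mod 13).
  i = 2 (α = 7): (7−5)(7−1)(7−8)(7−6) = 2·6·(−1)·1 = −12 ≡ 1, so v_2 = 1^{−1} = 1 (mod 13).
  i = 3 (α = 1): (1−5)(1−7)(1−8)(1−6) = (−4)·(−6)·(−7)·(−5) = 840 ≡ 8, so v_3 = 8^{−1} = 5 (mod 13).
  i = 4 (α = 8): (8−5)(8−7)(8−1)(8−6) = 3·1·7·2 = 42 ≡ 3, so v_4 = 3^{−1} = 9 (mod 13).
  i = 5 (α = 6): (6−5)(6−7)(6−1)(6−8) = 1·(−1)·5·(−2) = 10 ≡ 10, so v_5 = 10^{−1} = 4 (mod 13).
  v = [7, 1, 5, 9, 4].
Step 2: syndromes of r = [8, 9, 10, 11, 7] (all sums mod 13).
  S_0 = Σ v_i r_i = 7·8 + 1·9 + 5·10 + 9·11 + 4·7 = 242 ≡ 8.
  S_1 = Σ v_i α_i r_i = 7·5·8 + 1·7·9 + 5·1·10 + 9·8·11 + 4·6·7 = 1353 ≡ 1.
  α_i^2 mod 13 = [12, 10, 1, 12, 10].
  S_2 = Σ v_i α_i^2 r_i = 7·12·8 + 1·10·9 + 5·1·10 + 9·12·11 + 4·10·7 = 2280 ≡ 5.
  S = (8, 1, 5) ≠ 0, so r is not a codeword (an error is present).
Step 3: locate the error. For a single error e at position i, S_ℓ = v_i·e·α_i^ℓ, so α_err = S_1/S_0.
  S_0^{−1} = 8^{−1} = 5 (mod 13), so α_err = 1·5 = 5 ≡ 5 = α_1. Error position i = 1.
  Consistency check: S_2/S_1 = 5·1 = 5 ≡ 5 = α_err ✓ (single-error assumption holds).
Step 4: error magnitude e = S_0/v_1 = S_0·∏_{j≠1}(α_1 − α_j) = 8·2 = 16 ≡ 3 (mod 13).
Step 5: correct position 1: c_1 = r_1 − e = 8 − 3 ≡ 5 (mod 13). Hence c = [5, 9, 10, 11, 7].
  Check: interpolating c through the α_i gives m(x) = 8 + 2·x (degree < 2) with m(α_i) = c_i for every i, so c is indeed a codeword.


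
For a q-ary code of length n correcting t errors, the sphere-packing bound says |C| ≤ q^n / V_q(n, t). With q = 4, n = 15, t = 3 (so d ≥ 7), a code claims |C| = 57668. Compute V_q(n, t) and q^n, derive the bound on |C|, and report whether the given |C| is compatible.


V_q(n, t) = 13276, q^n = 1073741824, Hamming bound = 80878, |C| = 57668 ≤ bound (satisfied).

Step 1: Compute V_q(n, t) = Σ_{j=0}^3 C(n, j) (q−1)^j.
  j = 0: C(15,0)·(3)^0 = 1·1 = 1.
  j = 1: C(15,1)·(3)^1 = 15·3 = 45.
  j = 2: C(15,2)·(3)^2 = 105·9 = 945.
  j = 3: C(15,3)·(3)^3 = 455·27 = 12285.
  V_q(n, t) = 1 + 45 + 945 + 12285 = 13276.
Step 2: q^n = 4^15 = 1073741824.
Step 3: Hamming bound ⌊q^n / V_q(n,t)⌋ = ⌊1073741824/13276⌋ = 80878.
Step 4: Compare |C| = 57668 to 80878: satisfied.
The claimed |C| lies below the Hamming bound.


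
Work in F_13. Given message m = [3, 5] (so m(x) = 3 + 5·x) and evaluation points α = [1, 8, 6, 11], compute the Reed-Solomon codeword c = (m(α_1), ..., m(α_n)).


c = [8, 4, 7, 6]

Message polynomial: m(x) = 3 + 5·x (mod 13).
For each evaluation point α_i, compute m(α_i) mod 13:
  α_1 = 1: Horner steps 5 → 8, so m(1) = 8.
  α_2 = 8: Horner steps 5 → 4, so m(8) = 4.
  α_3 = 6: Horner steps 5 → 7, so m(6) = 7.
  α_4 = 11: Horner steps 5 → 6, so m(11) = 6.
Codeword c = [8, 4, 7, 6] ∈ F_13^4.


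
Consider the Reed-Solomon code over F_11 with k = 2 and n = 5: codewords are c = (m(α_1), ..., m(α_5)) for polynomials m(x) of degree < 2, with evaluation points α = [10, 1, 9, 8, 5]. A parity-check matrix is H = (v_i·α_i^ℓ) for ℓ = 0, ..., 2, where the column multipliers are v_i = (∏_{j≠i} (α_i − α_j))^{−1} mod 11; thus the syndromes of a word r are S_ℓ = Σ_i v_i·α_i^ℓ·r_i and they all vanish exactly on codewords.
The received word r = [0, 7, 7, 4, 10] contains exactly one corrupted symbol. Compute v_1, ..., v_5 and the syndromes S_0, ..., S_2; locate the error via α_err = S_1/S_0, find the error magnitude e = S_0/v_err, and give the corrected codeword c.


S = (5, 1, 9), error at position 3, error magnitude e = 5, c = [0, 7, 2, 4, 10].

Step 1: column multipliers v_i = (∏_{j≠i}(α_i − α_j))^{−1} mod 11.
  i = 1 (α = 10): (10−1)(10−9)(10−8)(10−5) = 9·1·2·5 = 90 ≡ 2, so v_1 = 2^{−1} = 6 (mod 11).
  i = 2 (α = 1): (1−10)(1−9)(1−8)(1−5) = (−9)·(−8)·(−7)·(−4) = 2016 ≡ 3, so v_2 = 3^{−1} = 4 (mod 11).
  i = 3 (α = 9): (9−10)(9−1)(9−8)(9−5) = (−1)·8·1·4 = −32 ≡ 1, so v_3 = 1^{−1} = 1 (mod 11).
  i = 4 (α = 8): (8−10)(8−1)(8−9)(8−5) = (−2)·7·(−1)·3 = 42 ≡ 9, so v_4 = 9^{−1} = 5 (mod 11).
  i = 5 (α = 5): (5−10)(5−1)(5−9)(5−8) = (−5)·4·(−4)·(−3) = −240 ≡ 2, so v_5 = 2^{−1} = 6 (mod 11).
  v = [6, 4, 1, 5, 6].
Step 2: syndromes of r = [0, 7, 7, 4, 10] (all sums mod 11).
  S_0 = Σ v_i r_i = 6·0 + 4·7 + 1·7 + 5·4 + 6·10 = 115 ≡ 5.
  S_1 = Σ v_i α_i r_i = 6·10·0 + 4·1·7 + 1·9·7 + 5·8·4 + 6·5·10 = 551 ≡ 1.
  α_i^2 mod 11 = [1, 1, 4, 9, 3].
  S_2 = Σ v_i α_i^2 r_i = 6·1·0 + 4·1·7 + 1·4·7 + 5·9·4 + 6·3·10 = 416 ≡ 9.
  S = (5, 1, 9) ≠ 0, so r is not a codeword (an error is present).
Step 3: locate the error. For a single error e at position i, S_ℓ = v_i·e·α_i^ℓ, so α_err = S_1/S_0.
  S_0^{−1} = 5^{−1} = 9 (mod 11), so α_err = 1·9 = 9 ≡ 9 = α_3. Error position i = 3.
  Consistency check: S_2/S_1 = 9·1 = 9 ≡ 9 = α_err ✓ (single-error assumption holds).
Step 4: error magnitude e = S_0/v_3 = S_0·∏_{j≠3}(α_3 − α_j) = 5·1 = 5 ≡ 5 (mod 11).
Step 5: correct position 3: c_3 = r_3 − e = 7 − 5 ≡ 2 (mod 11). Hence c = [0, 7, 2, 4, 10].
  Check: interpolating c through the α_i gives m(x) = 9 + 9·x (degree < 2) with m(α_i) = c_i for every i, so c is indeed a codeword.


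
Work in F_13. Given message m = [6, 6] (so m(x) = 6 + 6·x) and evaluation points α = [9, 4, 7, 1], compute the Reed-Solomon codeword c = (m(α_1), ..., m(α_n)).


c = [8, 4, 9, 12]

Message polynomial: m(x) = 6 + 6·x (mod 13).
For each evaluation point α_i, compute m(α_i) mod 13:
  α_1 = 9: Horner steps 6 → 8, so m(9) = 8.
  α_2 = 4: Horner steps 6 → 4, so m(4) = 4.
  α_3 = 7: Horner steps 6 → 9, so m(7) = 9.
  α_4 = 1: Horner steps 6 → 12, so m(1) = 12.
Codeword c = [8, 4, 9, 12] ∈ F_13^4.


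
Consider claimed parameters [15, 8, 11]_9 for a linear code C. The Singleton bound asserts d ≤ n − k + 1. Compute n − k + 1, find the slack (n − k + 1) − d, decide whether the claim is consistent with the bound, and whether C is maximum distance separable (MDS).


Singleton RHS = n − k + 1 = 8, slack = -3, bound violated (no such code; not MDS).

Singleton bound: d ≤ n − k + 1.
Here n = 15, k = 8, so n − k + 1 = 8.
Given d = 11, check d ≤ 8: NO.
Slack = (n − k + 1) − d = -3.
The slack is negative: d = 11 exceeds n − k + 1 = 8 by 3, so the Singleton bound is violated and no linear [15, 8, 11]_9 code can exist. In particular it is not MDS (MDS requires d = n − k + 1 exactly).
Description: the claimed parameters are [15, 8, 11]_9; such a code would be impossible (violates the Singleton bound).


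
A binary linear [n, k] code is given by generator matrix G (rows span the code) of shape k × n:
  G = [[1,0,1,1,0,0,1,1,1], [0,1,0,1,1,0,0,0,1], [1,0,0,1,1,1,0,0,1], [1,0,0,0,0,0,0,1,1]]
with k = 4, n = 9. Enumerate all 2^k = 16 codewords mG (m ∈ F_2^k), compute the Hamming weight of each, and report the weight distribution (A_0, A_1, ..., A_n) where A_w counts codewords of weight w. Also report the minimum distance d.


Weight distribution: A_0 = 1, A_3 = 3, A_4 = 3, A_5 = 4, A_6 = 4, A_7 = 1. Minimum distance d = 3.

Enumerate all 2^4 = 16 messages m ∈ F_2^4.
For each, compute codeword c = mG in F_2^9, then tally its weight.
  m = 0000 → c = 000000000, weight = 0.
  m = 1000 → c = 101100111, weight = 6.
  m = 0100 → c = 010110001, weight = 4.
  m = 1100 → c = 111010110, weight = 6.
  m = 0010 → c = 100111001, weight = 5.
  m = 1010 → c = 001011110, weight = 5.
  m = 0110 → c = 110001000, weight = 3.
  m = 1110 → c = 011101111, weight = 7.
  m = 0001 → c = 100000011, weight = 3.
  m = 1001 → c = 001100100, weight = 3.
  m = 0101 → c = 110110010, weight = 5.
  m = 1101 → c = 011010101, weight = 5.
  m = 0011 → c = 000111010, weight = 4.
  m = 1011 → c = 101011101, weight = 6.
  m = 0111 → c = 010001011, weight = 4.
  m = 1111 → c = 111101100, weight = 6.
Tally weights:
  weight 0: 1 codewords.
  weight 3: 3 codewords.
  weight 4: 3 codewords.
  weight 5: 4 codewords.
  weight 6: 4 codewords.
  weight 7: 1 codewords.
Minimum distance d = smallest w > 0 with A_w > 0 = 3.
Sanity: Σ A_w = 16 = 2^4 = 16 ✓.


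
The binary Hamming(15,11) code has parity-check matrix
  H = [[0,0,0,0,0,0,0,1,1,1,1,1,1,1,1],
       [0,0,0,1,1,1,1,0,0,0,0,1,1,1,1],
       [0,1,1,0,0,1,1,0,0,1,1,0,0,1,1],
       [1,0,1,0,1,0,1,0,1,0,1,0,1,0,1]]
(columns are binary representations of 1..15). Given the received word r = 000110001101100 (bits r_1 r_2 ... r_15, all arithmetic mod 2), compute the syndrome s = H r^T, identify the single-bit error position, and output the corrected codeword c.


s = (0, 0, 1, 1)^T, error position = 3, corrected codeword c = 001110001101100

Compute s = H r^T mod 2 one row at a time:
  s_1 = 0 + 1 + 1 + 0 + 1 + 1 + 0 + 0 = 4 ≡ 0 (mod 2).
  s_2 = 1 + 1 + 0 + 0 + 1 + 1 + 0 + 0 = 4 ≡ 0 (mod 2).
  s_3 = 0 + 0 + 0 + 0 + 1 + 0 + 0 + 0 = 1 ≡ 1 (mod 2).
  s_4 = 0 + 0 + 1 + 0 + 1 + 0 + 1 + 0 = 3 ≡ 1 (mod 2).
s = (0, 0, 1, 1)^T — this equals column 3 of H (binary 0011), so error is at position 3.
Correct: flip bit 3 of r = 000110001101100 to get c = 001110001101100.


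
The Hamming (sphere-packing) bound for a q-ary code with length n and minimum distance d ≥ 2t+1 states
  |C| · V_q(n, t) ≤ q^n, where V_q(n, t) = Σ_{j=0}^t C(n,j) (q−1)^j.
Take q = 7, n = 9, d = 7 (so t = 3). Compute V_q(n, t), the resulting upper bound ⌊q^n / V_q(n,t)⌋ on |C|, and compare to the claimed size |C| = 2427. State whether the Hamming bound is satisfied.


V_q(n, t) = 19495, q^n = 40353607, Hamming bound = 2069, |C| = 2427 > bound (violated).

Step 1: Compute V_q(n, t) = Σ_{j=0}^3 C(n, j) (q−1)^j.
  j = 0: C(9,0)·(6)^0 = 1·1 = 1.
  j = 1: C(9,1)·(6)^1 = 9·6 = 54.
  j = 2: C(9,2)·(6)^2 = 36·36 = 1296.
  j = 3: C(9,3)·(6)^3 = 84·216 = 18144.
  V_q(n, t) = 1 + 54 + 1296 + 18144 = 19495.
Step 2: q^n = 7^9 = 40353607.
Step 3: Hamming bound ⌊q^n / V_q(n,t)⌋ = ⌊40353607/19495⌋ = 2069.
Step 4: Compare |C| = 2427 to 2069: violated.
The claimed |C| lies above the Hamming bound, so no 7-ary code of length 9 with d ≥ 7 can have 2427 codewords.


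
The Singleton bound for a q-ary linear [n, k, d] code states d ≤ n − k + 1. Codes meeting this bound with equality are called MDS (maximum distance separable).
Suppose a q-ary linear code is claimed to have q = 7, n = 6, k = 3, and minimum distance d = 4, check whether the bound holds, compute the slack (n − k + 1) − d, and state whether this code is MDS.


Singleton RHS = n − k + 1 = 4, slack = 0, bound satisfied, MDS.

Singleton bound: d ≤ n − k + 1.
Here n = 6, k = 3, so n − k + 1 = 4.
Given d = 4, check d ≤ 4: YES.
Slack = (n − k + 1) − d = 0.
The code is MDS (slack = 0).
Description: the claimed parameters are [6, 3, 4]_7; such a code would be MDS (meets Singleton bound).


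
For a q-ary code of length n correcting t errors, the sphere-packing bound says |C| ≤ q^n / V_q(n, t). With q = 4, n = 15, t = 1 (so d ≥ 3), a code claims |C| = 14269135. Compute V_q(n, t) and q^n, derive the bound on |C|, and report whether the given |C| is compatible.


V_q(n, t) = 46, q^n = 1073741824, Hamming bound = 23342213, |C| = 14269135 ≤ bound (satisfied).

Step 1: Compute V_q(n, t) = Σ_{j=0}^1 C(n, j) (q−1)^j.
  j = 0: C(15,0)·(3)^0 = 1·1 = 1.
  j = 1: C(15,1)·(3)^1 = 15·3 = 45.
  V_q(n, t) = 1 + 45 = 46.
Step 2: q^n = 4^15 = 1073741824.
Step 3: Hamming bound ⌊q^n / V_q(n,t)⌋ = ⌊1073741824/46⌋ = 23342213.
Step 4: Compare |C| = 14269135 to 23342213: satisfied.
The claimed |C| lies below the Hamming bound.


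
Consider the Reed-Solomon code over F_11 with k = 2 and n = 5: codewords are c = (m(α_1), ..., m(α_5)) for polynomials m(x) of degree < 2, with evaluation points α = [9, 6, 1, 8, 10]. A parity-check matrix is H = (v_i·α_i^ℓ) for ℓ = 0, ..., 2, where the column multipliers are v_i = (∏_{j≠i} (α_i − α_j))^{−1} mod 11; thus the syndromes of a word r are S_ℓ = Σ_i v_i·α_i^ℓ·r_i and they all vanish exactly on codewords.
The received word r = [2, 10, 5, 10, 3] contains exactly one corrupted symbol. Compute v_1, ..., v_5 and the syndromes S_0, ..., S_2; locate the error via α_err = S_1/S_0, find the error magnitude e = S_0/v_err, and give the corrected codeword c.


S = (7, 1, 8), error at position 4, error magnitude e = 9, c = [2, 10, 5, 1, 3].

Step 1: column multipliers v_i = (∏_{j≠i}(α_i − α_j))^{−1} mod 11.
  i = 1 (α = 9): (9−6)(9−1)(9−8)(9−10) = 3·8·1·(−1) = −24 ≡ 9, so v_1 = 9^{−1} = 5 (mod 11).
  i = 2 (α = 6): (6−9)(6−1)(6−8)(6−10) = (−3)·5·(−2)·(−4) = −120 ≡ 1, so v_2 = 1^{−1} = 1 (mod 11).
  i = 3 (α = 1): (1−9)(1−6)(1−8)(1−10) = (−8)·(−5)·(−7)·(−9) = 2520 ≡ 1, so v_3 = 1^{−1} = 1 (mod 11).
  i = 4 (α = 8): (8−9)(8−6)(8−1)(8−10) = (−1)·2·7·(−2) = 28 ≡ 6, so v_4 = 6^{−1} = 2 (mod 11).
  i = 5 (α = 10): (10−9)(10−6)(10−1)(10−8) = 1·4·9·2 = 72 ≡ 6, so v_5 = 6^{−1} = 2 (mod 11).
  v = [5, 1, 1, 2, 2].
Step 2: syndromes of r = [2, 10, 5, 10, 3] (all sums mod 11).
  S_0 = Σ v_i r_i = 5·2 + 1·10 + 1·5 + 2·10 + 2·3 = 51 ≡ 7.
  S_1 = Σ v_i α_i r_i = 5·9·2 + 1·6·10 + 1·1·5 + 2·8·10 + 2·10·3 = 375 ≡ 1.
  α_i^2 mod 11 = [4, 3, 1, 9, 1].
  S_2 = Σ v_i α_i^2 r_i = 5·4·2 + 1·3·10 + 1·1·5 + 2·9·10 + 2·1·3 = 261 ≡ 8.
  S = (7, 1, 8) ≠ 0, so r is not a codeword (an error is present).
Step 3: locate the error. For a single error e at position i, S_ℓ = v_i·e·α_i^ℓ, so α_err = S_1/S_0.
  S_0^{−1} = 7^{−1} = 8 (mod 11), so α_err = 1·8 = 8 ≡ 8 = α_4. Error position i = 4.
  Consistency check: S_2/S_1 = 8·1 = 8 ≡ 8 = α_err ✓ (single-error assumption holds).
Step 4: error magnitude e = S_0/v_4 = S_0·∏_{j≠4}(α_4 − α_j) = 7·6 = 42 ≡ 9 (mod 11).
Step 5: correct position 4: c_4 = r_4 − e = 10 − 9 ≡ 1 (mod 11). Hence c = [2, 10, 5, 1, 3].
  Check: interpolating c through the α_i gives m(x) = 4 + 1·x (degree < 2) with m(α_i) = c_i for every i, so c is indeed a codeword.


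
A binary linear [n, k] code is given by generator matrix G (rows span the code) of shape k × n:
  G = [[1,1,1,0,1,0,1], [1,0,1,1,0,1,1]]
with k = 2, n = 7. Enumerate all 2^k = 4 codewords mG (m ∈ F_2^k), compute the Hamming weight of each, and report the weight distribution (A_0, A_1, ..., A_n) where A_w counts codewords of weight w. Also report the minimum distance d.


Weight distribution: A_0 = 1, A_4 = 1, A_5 = 2. Minimum distance d = 4.

Enumerate all 2^2 = 4 messages m ∈ F_2^2.
For each, compute codeword c = mG in F_2^7, then tally its weight.
  m = 00 → c = 0000000, weight = 0.
  m = 10 → c = 1110101, weight = 5.
  m = 01 → c = 1011011, weight = 5.
  m = 11 → c = 0101110, weight = 4.
Tally weights:
  weight 0: 1 codewords.
  weight 4: 1 codewords.
  weight 5: 2 codewords.
Minimum distance d = smallest w > 0 with A_w > 0 = 4.
Sanity: Σ A_w = 4 = 2^2 = 4 ✓.


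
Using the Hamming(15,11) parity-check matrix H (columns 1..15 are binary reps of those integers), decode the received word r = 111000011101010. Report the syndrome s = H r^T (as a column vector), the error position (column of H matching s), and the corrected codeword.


s = (1, 0, 0, 1)^T, error position = 9, corrected codeword c = 111000010101010

Compute s = H r^T mod 2 one row at a time:
  s_1 = 1 + 1 + 1 + 0 + 1 + 0 + 1 + 0 = 5 ≡ 1 (mod 2).
  s_2 = 0 + 0 + 0 + 0 + 1 + 0 + 1 + 0 = 2 ≡ 0 (mod 2).
  s_3 = 1 + 1 + 0 + 0 + 1 + 0 + 1 + 0 = 4 ≡ 0 (mod 2).
  s_4 = 1 + 1 + 0 + 0 + 1 + 0 + 0 + 0 = 3 ≡ 1 (mod 2).
s = (1, 0, 0, 1)^T — this equals column 9 of H (binary 1001), so error is at position 9.
Correct: flip bit 9 of r = 111000011101010 to get c = 111000010101010.


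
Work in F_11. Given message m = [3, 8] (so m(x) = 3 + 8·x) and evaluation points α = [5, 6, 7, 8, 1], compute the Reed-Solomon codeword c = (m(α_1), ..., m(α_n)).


c = [10, 7, 4, 1, 0]

Message polynomial: m(x) = 3 + 8·x (mod 11).
For each evaluation point α_i, compute m(α_i) mod 11:
  α_1 = 5: Horner steps 8 → 10, so m(5) = 10.
  α_2 = 6: Horner steps 8 → 7, so m(6) = 7.
  α_3 = 7: Horner steps 8 → 4, so m(7) = 4.
  α_4 = 8: Horner steps 8 → 1, so m(8) = 1.
  α_5 = 1: Horner steps 8 → 0, so m(1) = 0.
Codeword c = [10, 7, 4, 1, 0] ∈ F_11^5.


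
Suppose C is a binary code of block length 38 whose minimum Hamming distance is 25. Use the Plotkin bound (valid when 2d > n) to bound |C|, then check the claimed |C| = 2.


Plotkin bound M ≤ 4; given |C| = 2 ≤ bound (satisfied).

Check applicability: 2d = 50, n = 38.
2d − n = 12 > 0, so Plotkin applies.
Compute d/(2d−n) = 25/12 ≈ 2.0833.
⌊d/(2d−n)⌋ = 2.
Plotkin bound: M ≤ 2·2 = 4.
Given |C| = 2, check: satisfied.
This |C| is below the Plotkin bound.


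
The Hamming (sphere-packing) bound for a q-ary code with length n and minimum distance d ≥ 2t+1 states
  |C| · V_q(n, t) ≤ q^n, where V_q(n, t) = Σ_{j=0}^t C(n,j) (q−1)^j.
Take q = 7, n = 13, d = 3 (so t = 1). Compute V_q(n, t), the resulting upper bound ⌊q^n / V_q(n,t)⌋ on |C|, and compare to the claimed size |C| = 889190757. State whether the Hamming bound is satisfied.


V_q(n, t) = 79, q^n = 96889010407, Hamming bound = 1226443169, |C| = 889190757 ≤ bound (satisfied).

Step 1: Compute V_q(n, t) = Σ_{j=0}^1 C(n, j) (q−1)^j.
  j = 0: C(13,0)·(6)^0 = 1·1 = 1.
  j = 1: C(13,1)·(6)^1 = 13·6 = 78.
  V_q(n, t) = 1 + 78 = 79.
Step 2: q^n = 7^13 = 96889010407.
Step 3: Hamming bound ⌊q^n / V_q(n,t)⌋ = ⌊96889010407/79⌋ = 1226443169.
Step 4: Compare |C| = 889190757 to 1226443169: satisfied.
The claimed |C| lies below the Hamming bound.


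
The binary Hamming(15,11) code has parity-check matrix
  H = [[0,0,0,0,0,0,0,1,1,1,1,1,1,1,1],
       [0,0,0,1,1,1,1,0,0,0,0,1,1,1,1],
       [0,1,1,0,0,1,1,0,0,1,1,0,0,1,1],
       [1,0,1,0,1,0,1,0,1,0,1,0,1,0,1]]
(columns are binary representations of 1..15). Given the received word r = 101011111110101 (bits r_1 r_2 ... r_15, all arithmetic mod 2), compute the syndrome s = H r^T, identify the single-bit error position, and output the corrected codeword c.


s = (0, 1, 0, 0)^T, error position = 4, corrected codeword c = 101111111110101

Compute s = H r^T mod 2 one row at a time:
  s_1 = 1 + 1 + 1 + 1 + 0 + 1 + 0 + 1 = 6 ≡ 0 (mod 2).
  s_2 = 0 + 1 + 1 + 1 + 0 + 1 + 0 + 1 = 5 ≡ 1 (mod 2).
  s_3 = 0 + 1 + 1 + 1 + 1 + 1 + 0 + 1 = 6 ≡ 0 (mod 2).
  s_4 = 1 + 1 + 1 + 1 + 1 + 1 + 1 + 1 = 8 ≡ 0 (mod 2).
s = (0, 1, 0, 0)^T — this equals column 4 of H (binary 0100), so error is at position 4.
Correct: flip bit 4 of r = 101011111110101 to get c = 101111111110101.


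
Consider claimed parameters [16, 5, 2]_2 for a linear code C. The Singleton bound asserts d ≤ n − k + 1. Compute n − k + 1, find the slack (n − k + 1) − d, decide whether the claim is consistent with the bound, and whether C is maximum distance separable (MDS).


Singleton RHS = n − k + 1 = 12, slack = 10, bound satisfied, not MDS.

Singleton bound: d ≤ n − k + 1.
Here n = 16, k = 5, so n − k + 1 = 12.
Given d = 2, check d ≤ 12: YES.
Slack = (n − k + 1) − d = 10.
The code is NOT MDS (slack = 10 > 0).
Description: the claimed parameters are [16, 5, 2]_2; such a code would be non-MDS.


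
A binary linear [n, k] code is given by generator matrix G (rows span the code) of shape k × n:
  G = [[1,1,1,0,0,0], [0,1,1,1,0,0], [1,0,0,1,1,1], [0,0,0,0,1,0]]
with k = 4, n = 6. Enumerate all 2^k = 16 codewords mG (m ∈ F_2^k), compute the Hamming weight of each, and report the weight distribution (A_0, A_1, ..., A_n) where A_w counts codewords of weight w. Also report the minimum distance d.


Weight distribution: A_0 = 1, A_1 = 2, A_2 = 2, A_3 = 4, A_4 = 5, A_5 = 2. Minimum distance d = 1.

Enumerate all 2^4 = 16 messages m ∈ F_2^4.
For each, compute codeword c = mG in F_2^6, then tally its weight.
  m = 0000 → c = 000000, weight = 0.
  m = 1000 → c = 111000, weight = 3.
  m = 0100 → c = 011100, weight = 3.
  m = 1100 → c = 100100, weight = 2.
  m = 0010 → c = 100111, weight = 4.
  m = 1010 → c = 011111, weight = 5.
  m = 0110 → c = 111011, weight = 5.
  m = 1110 → c = 000011, weight = 2.
  m = 0001 → c = 000010, weight = 1.
  m = 1001 → c = 111010, weight = 4.
  m = 0101 → c = 011110, weight = 4.
  m = 1101 → c = 100110, weight = 3.
  m = 0011 → c = 100101, weight = 3.
  m = 1011 → c = 011101, weight = 4.
  m = 0111 → c = 111001, weight = 4.
  m = 1111 → c = 000001, weight = 1.
Tally weights:
  weight 0: 1 codewords.
  weight 1: 2 codewords.
  weight 2: 2 codewords.
  weight 3: 4 codewords.
  weight 4: 5 codewords.
  weight 5: 2 codewords.
Minimum distance d = smallest w > 0 with A_w > 0 = 1.
Sanity: Σ A_w = 16 = 2^4 = 16 ✓.


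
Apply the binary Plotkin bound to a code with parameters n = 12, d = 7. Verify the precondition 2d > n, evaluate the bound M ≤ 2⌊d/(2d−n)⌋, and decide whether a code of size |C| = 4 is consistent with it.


Plotkin bound M ≤ 6; given |C| = 4 ≤ bound (satisfied).

Check applicability: 2d = 14, n = 12.
2d − n = 2 > 0, so Plotkin applies.
Compute d/(2d−n) = 7/2 ≈ 3.5000.
⌊d/(2d−n)⌋ = 3.
Plotkin bound: M ≤ 2·3 = 6.
Given |C| = 4, check: satisfied.
This |C| is below the Plotkin bound.


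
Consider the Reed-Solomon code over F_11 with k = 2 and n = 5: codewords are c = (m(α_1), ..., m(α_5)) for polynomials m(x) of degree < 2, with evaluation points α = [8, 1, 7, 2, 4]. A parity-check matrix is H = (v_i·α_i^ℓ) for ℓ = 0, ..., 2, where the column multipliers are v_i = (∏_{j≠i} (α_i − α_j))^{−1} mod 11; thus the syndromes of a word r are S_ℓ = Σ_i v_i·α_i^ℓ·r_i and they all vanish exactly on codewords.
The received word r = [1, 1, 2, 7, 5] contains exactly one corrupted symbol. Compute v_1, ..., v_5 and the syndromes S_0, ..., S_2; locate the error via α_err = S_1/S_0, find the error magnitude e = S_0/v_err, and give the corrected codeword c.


S = (3, 3, 3), error at position 2, error magnitude e = 4, c = [1, 8, 2, 7, 5].

Step 1: column multipliers v_i = (∏_{j≠i}(α_i − α_j))^{−1} mod 11.
  i = 1 (α = 8): (8−1)(8−7)(8−2)(8−4) = 7·1·6·4 = 168 ≡ 3, so v_1 = 3^{−1} = 4 (mod 11).
  i = 2 (α = 1): (1−8)(1−7)(1−2)(1−4) = (−7)·(−6)·(−1)·(−3) = 126 ≡ 5, so v_2 = 5^{−1} = 9 (mod 11).
  i = 3 (α = 7): (7−8)(7−1)(7−2)(7−4) = (−1)·6·5·3 = −90 ≡ 9, so v_3 = 9^{−1} = 5 (mod 11).
  i = 4 (α = 2): (2−8)(2−1)(2−7)(2−4) = (−6)·1·(−5)·(−2) = −60 ≡ 6, so v_4 = 6^{−1} = 2 (mod 11).
  i = 5 (α = 4): (4−8)(4−1)(4−7)(4−2) = (−4)·3·(−3)·2 = 72 ≡ 6, so v_5 = 6^{−1} = 2 (mod 11).
  v = [4, 9, 5, 2, 2].
Step 2: syndromes of r = [1, 1, 2, 7, 5] (all sums mod 11).
  S_0 = Σ v_i r_i = 4·1 + 9·1 + 5·2 + 2·7 + 2·5 = 47 ≡ 3.
  S_1 = Σ v_i α_i r_i = 4·8·1 + 9·1·1 + 5·7·2 + 2·2·7 + 2·4·5 = 179 ≡ 3.
  α_i^2 mod 11 = [9, 1, 5, 4, 5].
  S_2 = Σ v_i α_i^2 r_i = 4·9·1 + 9·1·1 + 5·5·2 + 2·4·7 + 2·5·5 = 201 ≡ 3.
  S = (3, 3, 3) ≠ 0, so r is not a codeword (an error is present).
Step 3: locate the error. For a single error e at position i, S_ℓ = v_i·e·α_i^ℓ, so α_err = S_1/S_0.
  S_0^{−1} = 3^{−1} = 4 (mod 11), so α_err = 3·4 = 12 ≡ 1 = α_2. Error position i = 2.
  Consistency check: S_2/S_1 = 3·4 = 12 ≡ 1 = α_err ✓ (single-error assumption holds).
Step 4: error magnitude e = S_0/v_2 = S_0·∏_{j≠2}(α_2 − α_j) = 3·5 = 15 ≡ 4 (mod 11).
Step 5: correct position 2: c_2 = r_2 − e = 1 − 4 ≡ 8 (mod 11). Hence c = [1, 8, 2, 7, 5].
  Check: interpolating c through the α_i gives m(x) = 9 + 10·x (degree < 2) with m(α_i) = c_i for every i, so c is indeed a codeword.


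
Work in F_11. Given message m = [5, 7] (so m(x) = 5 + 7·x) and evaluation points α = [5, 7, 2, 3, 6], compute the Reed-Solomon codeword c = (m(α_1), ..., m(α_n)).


c = [7, 10, 8, 4, 3]

Message polynomial: m(x) = 5 + 7·x (mod 11).
For each evaluation point α_i, compute m(α_i) mod 11:
  α_1 = 5: Horner steps 7 → 7, so m(5) = 7.
  α_2 = 7: Horner steps 7 → 10, so m(7) = 10.
  α_3 = 2: Horner steps 7 → 8, so m(2) = 8.
  α_4 = 3: Horner steps 7 → 4, so m(3) = 4.
  α_5 = 6: Horner steps 7 → 3, so m(6) = 3.
Codeword c = [7, 10, 8, 4, 3] ∈ F_11^5.


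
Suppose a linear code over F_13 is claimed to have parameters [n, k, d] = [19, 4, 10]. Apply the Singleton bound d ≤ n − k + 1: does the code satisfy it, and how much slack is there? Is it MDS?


Singleton RHS = n − k + 1 = 16, slack = 6, bound satisfied, not MDS.

Singleton bound: d ≤ n − k + 1.
Here n = 19, k = 4, so n − k + 1 = 16.
Given d = 10, check d ≤ 16: YES.
Slack = (n − k + 1) − d = 6.
The code is NOT MDS (slack = 6 > 0).
Description: the claimed parameters are [19, 4, 10]_13; such a code would be non-MDS.


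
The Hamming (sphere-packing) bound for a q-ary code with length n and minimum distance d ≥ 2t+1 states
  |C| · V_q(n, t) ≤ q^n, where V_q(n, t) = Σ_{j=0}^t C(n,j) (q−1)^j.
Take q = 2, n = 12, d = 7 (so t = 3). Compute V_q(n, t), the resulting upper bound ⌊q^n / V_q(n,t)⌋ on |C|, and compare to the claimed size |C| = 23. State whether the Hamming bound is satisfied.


V_q(n, t) = 299, q^n = 4096, Hamming bound = 13, |C| = 23 > bound (violated).

Step 1: Compute V_q(n, t) = Σ_{j=0}^3 C(n, j) (q−1)^j.
  j = 0: C(12,0)·(1)^0 = 1·1 = 1.
  j = 1: C(12,1)·(1)^1 = 12·1 = 12.
  j = 2: C(12,2)·(1)^2 = 66·1 = 66.
  j = 3: C(12,3)·(1)^3 = 220·1 = 220.
  V_q(n, t) = 1 + 12 + 66 + 220 = 299.
Step 2: q^n = 2^12 = 4096.
Step 3: Hamming bound ⌊q^n / V_q(n,t)⌋ = ⌊4096/299⌋ = 13.
Step 4: Compare |C| = 23 to 13: violated.
The claimed |C| lies above the Hamming bound, so no 2-ary code of length 12 with d ≥ 7 can have 23 codewords.


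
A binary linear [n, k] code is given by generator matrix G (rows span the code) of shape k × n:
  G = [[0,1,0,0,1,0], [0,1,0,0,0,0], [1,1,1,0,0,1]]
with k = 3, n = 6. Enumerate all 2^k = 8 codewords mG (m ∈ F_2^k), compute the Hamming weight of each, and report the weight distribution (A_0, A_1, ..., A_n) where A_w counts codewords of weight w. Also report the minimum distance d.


Weight distribution: A_0 = 1, A_1 = 2, A_2 = 1, A_3 = 1, A_4 = 2, A_5 = 1. Minimum distance d = 1.

Enumerate all 2^3 = 8 messages m ∈ F_2^3.
For each, compute codeword c = mG in F_2^6, then tally its weight.
  m = 000 → c = 000000, weight = 0.
  m = 100 → c = 010010, weight = 2.
  m = 010 → c = 010000, weight = 1.
  m = 110 → c = 000010, weight = 1.
  m = 001 → c = 111001, weight = 4.
  m = 101 → c = 101011, weight = 4.
  m = 011 → c = 101001, weight = 3.
  m = 111 → c = 111011, weight = 5.
Tally weights:
  weight 0: 1 codewords.
  weight 1: 2 codewords.
  weight 2: 1 codewords.
  weight 3: 1 codewords.
  weight 4: 2 codewords.
  weight 5: 1 codewords.
Minimum distance d = smallest w > 0 with A_w > 0 = 1.
Sanity: Σ A_w = 8 = 2^3 = 8 ✓.


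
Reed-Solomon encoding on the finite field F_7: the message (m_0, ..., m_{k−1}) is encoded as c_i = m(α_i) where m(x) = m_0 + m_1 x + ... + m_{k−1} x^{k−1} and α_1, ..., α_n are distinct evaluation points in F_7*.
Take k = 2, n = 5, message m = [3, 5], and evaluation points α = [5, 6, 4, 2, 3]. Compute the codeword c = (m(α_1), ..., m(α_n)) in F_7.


c = [0, 5, 2, 6, 4]

Message polynomial: m(x) = 3 + 5·x (mod 7).
For each evaluation point α_i, compute m(α_i) mod 7:
  α_1 = 5: Horner steps 5 → 0, so m(5) = 0.
  α_2 = 6: Horner steps 5 → 5, so m(6) = 5.
  α_3 = 4: Horner steps 5 → 2, so m(4) = 2.
  α_4 = 2: Horner steps 5 → 6, so m(2) = 6.
  α_5 = 3: Horner steps 5 → 4, so m(3) = 4.
Codeword c = [0, 5, 2, 6, 4] ∈ F_7^5.
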